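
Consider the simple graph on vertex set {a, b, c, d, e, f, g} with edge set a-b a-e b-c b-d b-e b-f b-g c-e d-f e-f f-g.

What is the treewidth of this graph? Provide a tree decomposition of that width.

The largest bag has 3 vertices, giving width 2; this decomposition certifies tw(G) ≤ 2. Conversely, {a, b, e} is a clique of size 3, and the vertices of any clique must share a bag in every tree decomposition; so some bag has ≥ 3 vertices and tw(G) ≥ 2. Combining the bounds, tw(G) = 2.

Treewidth 2.
One optimal decomposition is:
Bags: B1 = {b, d, f}  B2 = {b, e, f}  B3 = {a, b, e}  B4 = {b, f, g}  B5 = {b, c, e}
Tree: B1–B2, B2–B3, B1–B4, B2–B5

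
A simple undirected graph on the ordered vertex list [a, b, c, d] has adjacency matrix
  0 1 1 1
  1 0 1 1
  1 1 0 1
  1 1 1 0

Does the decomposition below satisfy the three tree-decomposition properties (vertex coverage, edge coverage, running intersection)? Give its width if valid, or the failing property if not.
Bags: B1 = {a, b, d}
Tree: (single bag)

A tree decomposition must satisfy three properties: every vertex lies in some bag; for every edge, both endpoints lie together in some bag; and for every vertex, the bags containing it form a connected subtree. Here vertex c appears in no bag, so the decomposition is invalid.

No — vertex c appears in no bag.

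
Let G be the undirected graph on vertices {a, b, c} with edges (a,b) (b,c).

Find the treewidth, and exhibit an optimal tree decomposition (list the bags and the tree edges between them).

Treewidth 1.
Bags: B1 = {b, c}  B2 = {a, b}
Tree: B1–B2

Each bag holds 2 vertices, so the decomposition has width 1, which upper-bounds the treewidth. Any graph with an edge has treewidth ≥ 1, and G has the edge b–c. Combining the bounds, tw(G) = 1.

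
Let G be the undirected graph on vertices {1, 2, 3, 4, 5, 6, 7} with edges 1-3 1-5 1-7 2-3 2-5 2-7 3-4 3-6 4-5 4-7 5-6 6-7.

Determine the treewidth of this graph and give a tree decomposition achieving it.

Each bag holds 4 vertices, so the decomposition has width 3, which upper-bounds the treewidth. For the lower bound: the 4 vertex sets {2,7}, {4,5}, {3}, {1} are disjoint, each induces a connected subgraph, and every pair is joined by at least one edge of G. Contracting each set to a single vertex therefore yields K_{4} as a minor, and since treewidth is minor-monotone, tw(G) ≥ tw(K_{4}) = 3. Combining the bounds, tw(G) = 3.

Treewidth 3.
Bags: B1 = {2, 3, 5, 7}  B2 = {3, 4, 5, 7}  B3 = {1, 3, 5, 7}  B4 = {3, 5, 6, 7}
Tree: B1–B2, B2–B3, B3–B4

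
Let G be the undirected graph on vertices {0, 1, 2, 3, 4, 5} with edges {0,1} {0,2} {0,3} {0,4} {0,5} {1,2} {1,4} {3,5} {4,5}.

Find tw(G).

2

A width-2 tree decomposition is:
Bags: B1 = {0, 4, 5}  B2 = {0, 1, 4}  B3 = {0, 1, 2}  B4 = {0, 3, 5}
Tree: B1–B2, B2–B3, B1–B4
The largest bag has 3 vertices, giving width 2; this decomposition certifies tw(G) ≤ 2. On the other hand G contains the 3-clique {0, 1, 2}. A clique must lie in a single bag of any decomposition, so no decomposition can have width below 2. The upper and lower bounds meet at 2, so that is the treewidth.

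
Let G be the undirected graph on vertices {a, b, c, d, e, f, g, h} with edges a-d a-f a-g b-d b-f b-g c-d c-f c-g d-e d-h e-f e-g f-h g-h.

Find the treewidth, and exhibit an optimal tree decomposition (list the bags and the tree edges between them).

Treewidth 3.
One such decomposition:
Bags: B1 = {c, d, f, g}  B2 = {b, d, f, g}  B3 = {d, e, f, g}  B4 = {a, d, f, g}  B5 = {d, f, g, h}
Tree: B1–B2, B2–B3, B3–B4, B4–B5

The largest bag has 4 vertices, giving width 3; this decomposition certifies tw(G) ≤ 3. For the lower bound: the 4 vertex sets {c,d}, {b,f}, {g}, {e} are disjoint, each induces a connected subgraph, and every pair is joined by at least one edge of G. Contracting each set to a single vertex therefore yields K_{4} as a minor, and since treewidth is minor-monotone, tw(G) ≥ tw(K_{4}) = 3. The upper and lower bounds meet at 3, so that is the treewidth.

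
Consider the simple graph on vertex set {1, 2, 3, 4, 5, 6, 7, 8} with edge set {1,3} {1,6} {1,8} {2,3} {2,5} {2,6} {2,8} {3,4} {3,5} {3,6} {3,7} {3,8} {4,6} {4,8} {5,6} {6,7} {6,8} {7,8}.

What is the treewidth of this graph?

3

A width-3 tree decomposition is:
Bags: B1 = {2, 3, 5, 6}  B2 = {2, 3, 6, 8}  B3 = {3, 4, 6, 8}  B4 = {3, 6, 7, 8}  B5 = {1, 3, 6, 8}
Tree: B1–B2, B2–B3, B3–B4, B3–B5
The largest bag has 4 vertices, giving width 3; this decomposition certifies tw(G) ≤ 3. For the lower bound, the 4 vertices {1, 3, 6, 8} are pairwise adjacent, and any tree decomposition puts a clique entirely inside one bag — forcing width ≥ 3. The upper and lower bounds meet at 3, so that is the treewidth.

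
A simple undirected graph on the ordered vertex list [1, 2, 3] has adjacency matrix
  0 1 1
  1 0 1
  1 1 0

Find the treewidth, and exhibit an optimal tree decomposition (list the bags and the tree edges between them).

A single bag containing all 3 vertices is trivially a valid decomposition of width 2. On the other hand G contains the 3-clique {1, 2, 3}. A clique must lie in a single bag of any decomposition, so no decomposition can have width below 2. Combining the bounds, tw(G) = 2.

Treewidth 2.
Bags: B1 = {1, 2, 3}
Tree: (single bag)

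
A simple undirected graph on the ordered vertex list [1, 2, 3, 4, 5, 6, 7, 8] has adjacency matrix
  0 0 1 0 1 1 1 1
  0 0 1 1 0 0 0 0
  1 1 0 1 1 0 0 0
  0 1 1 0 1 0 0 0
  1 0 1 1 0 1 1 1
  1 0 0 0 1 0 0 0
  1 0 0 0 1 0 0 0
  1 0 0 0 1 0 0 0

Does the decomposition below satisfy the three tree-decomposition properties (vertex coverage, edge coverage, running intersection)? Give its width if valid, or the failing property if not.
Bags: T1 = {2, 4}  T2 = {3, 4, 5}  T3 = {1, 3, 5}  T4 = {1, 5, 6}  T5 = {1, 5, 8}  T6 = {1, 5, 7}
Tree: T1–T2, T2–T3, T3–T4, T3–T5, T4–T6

A tree decomposition must satisfy three properties: every vertex lies in some bag; for every edge, both endpoints lie together in some bag; and for every vertex, the bags containing it form a connected subtree. Here edge (3,2) lies in no bag, so the decomposition is invalid.

No — edge (3,2) lies in no bag.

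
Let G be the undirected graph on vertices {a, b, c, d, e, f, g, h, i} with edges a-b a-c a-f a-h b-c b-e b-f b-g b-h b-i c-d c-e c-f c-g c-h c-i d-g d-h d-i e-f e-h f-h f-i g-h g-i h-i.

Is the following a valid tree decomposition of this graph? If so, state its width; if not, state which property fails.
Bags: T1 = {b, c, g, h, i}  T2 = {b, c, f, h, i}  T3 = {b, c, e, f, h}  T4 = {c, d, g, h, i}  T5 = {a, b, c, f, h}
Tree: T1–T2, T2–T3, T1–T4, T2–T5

Checking the three conditions: (i) the bags cover all of {a, b, c, d, e, f, g, h, i}; (ii) for each edge, some bag contains both endpoints; (iii) the bags containing any fixed vertex form a subtree. All hold, so the decomposition is valid with width 5 − 1 = 4.

Yes; width 4.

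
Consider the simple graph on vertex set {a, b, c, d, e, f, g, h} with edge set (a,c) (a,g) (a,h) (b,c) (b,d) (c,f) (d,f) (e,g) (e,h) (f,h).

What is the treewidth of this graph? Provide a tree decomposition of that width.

Each bag holds 3 vertices, so the decomposition has width 2, which upper-bounds the treewidth. Since g–e–h–a–g is a cycle in G, G is not acyclic. Forests are exactly the graphs of treewidth ≤ 1, so tw(G) ≥ 2. The upper and lower bounds meet at 2, so that is the treewidth.

Treewidth 2.
One such decomposition:
Bags: B1 = {a, e, g}  B2 = {a, e, h}  B3 = {a, c, h}  B4 = {c, f, h}  B5 = {b, c, f}  B6 = {b, d, f}
Tree: B1–B2, B2–B3, B3–B4, B4–B5, B5–B6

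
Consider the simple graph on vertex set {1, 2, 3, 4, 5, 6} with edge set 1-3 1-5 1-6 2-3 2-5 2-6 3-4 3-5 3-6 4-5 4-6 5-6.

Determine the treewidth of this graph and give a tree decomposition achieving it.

Each bag holds 4 vertices, so the decomposition has width 3, which upper-bounds the treewidth. Conversely, {1, 3, 5, 6} is a clique of size 4, and the vertices of any clique must share a bag in every tree decomposition; so some bag has ≥ 4 vertices and tw(G) ≥ 3. The upper and lower bounds meet at 3, so that is the treewidth.

Treewidth 3.
One such decomposition:
Bags: B1 = {3, 4, 5, 6}  B2 = {2, 3, 5, 6}  B3 = {1, 3, 5, 6}
Tree: B1–B2, B1–B3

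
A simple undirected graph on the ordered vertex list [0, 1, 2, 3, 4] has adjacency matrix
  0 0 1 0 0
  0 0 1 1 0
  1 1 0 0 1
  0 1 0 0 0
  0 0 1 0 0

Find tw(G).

1

A width-1 tree decomposition is:
Bags: B1 = {1, 2}  B2 = {1, 3}  B3 = {0, 2}  B4 = {2, 4}
Tree: B1–B2, B1–B3, B1–B4
Each bag holds 2 vertices, so the decomposition has width 1, which upper-bounds the treewidth. G has an edge, so its treewidth is at least 1. Combining the bounds, tw(G) = 1.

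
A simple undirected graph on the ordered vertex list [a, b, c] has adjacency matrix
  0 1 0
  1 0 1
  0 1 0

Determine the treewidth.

A width-1 tree decomposition is:
Bags: B1 = {b, c}  B2 = {a, b}
Tree: B1–B2
Every bag has size at most 2, so the width is 2 − 1 = 1 and tw(G) ≤ 1. G has an edge, so its treewidth is at least 1. Therefore the treewidth is 1.

1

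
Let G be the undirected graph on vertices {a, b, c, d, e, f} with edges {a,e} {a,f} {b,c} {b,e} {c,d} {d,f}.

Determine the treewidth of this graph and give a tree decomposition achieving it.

The largest bag has 3 vertices, giving width 2; this decomposition certifies tw(G) ≤ 2. Since b–e–a–f–d–c–b is a cycle in G, G is not acyclic. Forests are exactly the graphs of treewidth ≤ 1, so tw(G) ≥ 2. Therefore the treewidth is 2.

Treewidth 2.
One such decomposition:
Bags: B1 = {a, b, e}  B2 = {a, b, f}  B3 = {b, d, f}  B4 = {b, c, d}
Tree: B1–B2, B2–B3, B3–B4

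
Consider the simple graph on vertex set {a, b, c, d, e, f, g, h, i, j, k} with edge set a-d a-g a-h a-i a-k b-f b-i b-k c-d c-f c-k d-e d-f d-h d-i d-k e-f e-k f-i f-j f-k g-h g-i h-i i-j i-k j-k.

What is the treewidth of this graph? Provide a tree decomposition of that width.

Every bag has size at most 4, so the width is 4 − 1 = 3 and tw(G) ≤ 3. On the other hand G contains the 4-clique {a, g, h, i}. A clique must lie in a single bag of any decomposition, so no decomposition can have width below 3. Combining the bounds, tw(G) = 3.

Treewidth 3.
One such decomposition:
Bags: B1 = {a, d, i, k}  B2 = {a, d, h, i}  B3 = {d, f, i, k}  B4 = {c, d, f, k}  B5 = {b, f, i, k}  B6 = {f, i, j, k}  B7 = {d, e, f, k}  B8 = {a, g, h, i}
Tree: B1–B2, B1–B3, B3–B4, B3–B5, B3–B6, B4–B7, B2–B8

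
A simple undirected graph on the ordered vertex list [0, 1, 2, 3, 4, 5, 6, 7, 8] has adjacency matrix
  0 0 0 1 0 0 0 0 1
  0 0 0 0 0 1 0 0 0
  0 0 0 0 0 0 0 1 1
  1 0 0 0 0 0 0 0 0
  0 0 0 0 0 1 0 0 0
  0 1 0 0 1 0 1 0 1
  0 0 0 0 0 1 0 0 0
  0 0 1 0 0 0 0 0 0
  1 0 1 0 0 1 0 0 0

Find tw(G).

1

A width-1 tree decomposition is:
Bags: B1 = {5, 8}  B2 = {0, 8}  B3 = {2, 8}  B4 = {5, 6}  B5 = {2, 7}  B6 = {0, 3}  B7 = {4, 5}  B8 = {1, 5}
Tree: B1–B2, B1–B3, B1–B4, B3–B5, B2–B6, B1–B7, B7–B8
The largest bag has 2 vertices, giving width 1; this decomposition certifies tw(G) ≤ 1. Any graph with an edge has treewidth ≥ 1, and G has the edge 8–5. Therefore the treewidth is 1.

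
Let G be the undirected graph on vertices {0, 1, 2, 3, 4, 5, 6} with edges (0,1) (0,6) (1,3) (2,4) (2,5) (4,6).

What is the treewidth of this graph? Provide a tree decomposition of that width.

Every bag has size at most 2, so the width is 2 − 1 = 1 and tw(G) ≤ 1. Any graph with an edge has treewidth ≥ 1, and G has the edge 3–1. Hence tw(G) = 1 exactly.

Treewidth 1.
One such decomposition:
Bags: B1 = {1, 3}  B2 = {0, 1}  B3 = {0, 6}  B4 = {4, 6}  B5 = {2, 4}  B6 = {2, 5}
Tree: B1–B2, B2–B3, B3–B4, B4–B5, B5–B6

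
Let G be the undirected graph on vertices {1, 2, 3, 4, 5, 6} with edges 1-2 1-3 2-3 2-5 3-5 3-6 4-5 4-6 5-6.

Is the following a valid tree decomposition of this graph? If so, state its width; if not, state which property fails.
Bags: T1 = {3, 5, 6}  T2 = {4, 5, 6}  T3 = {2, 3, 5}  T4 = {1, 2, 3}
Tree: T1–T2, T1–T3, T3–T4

Yes; width 2.

Every vertex of G appears in some bag (union = {1, 2, 3, 4, 5, 6}); every edge is covered by a bag; and for each vertex v the set of bags containing v is connected in the bag tree. The decomposition is therefore valid. The largest bag has 3 vertices, so the width is 2.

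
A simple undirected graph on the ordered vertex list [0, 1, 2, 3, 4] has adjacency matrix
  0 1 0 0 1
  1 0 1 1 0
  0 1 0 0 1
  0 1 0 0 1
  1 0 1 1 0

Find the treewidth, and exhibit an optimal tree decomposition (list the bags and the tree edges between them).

Treewidth 2.
One such decomposition:
Bags: B1 = {1, 2, 4}  B2 = {1, 3, 4}  B3 = {0, 1, 4}
Tree: B1–B2, B2–B3

Every bag has size at most 3, so the width is 3 − 1 = 2 and tw(G) ≤ 2. The edges 2–4–3–1–2 form a cycle, so G is not a tree and its treewidth is at least 2. Therefore the treewidth is 2.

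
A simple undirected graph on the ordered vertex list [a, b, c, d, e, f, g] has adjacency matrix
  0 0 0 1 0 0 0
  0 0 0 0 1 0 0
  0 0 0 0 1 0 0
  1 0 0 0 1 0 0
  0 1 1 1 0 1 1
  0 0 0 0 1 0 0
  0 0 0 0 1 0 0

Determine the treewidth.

A width-1 tree decomposition is:
Bags: B1 = {b, e}  B2 = {e, f}  B3 = {d, e}  B4 = {a, d}  B5 = {c, e}  B6 = {e, g}
Tree: B1–B2, B1–B3, B3–B4, B1–B5, B5–B6
Each bag holds 2 vertices, so the decomposition has width 1, which upper-bounds the treewidth. Any graph with an edge has treewidth ≥ 1, and G has the edge e–b. Combining the bounds, tw(G) = 1.

1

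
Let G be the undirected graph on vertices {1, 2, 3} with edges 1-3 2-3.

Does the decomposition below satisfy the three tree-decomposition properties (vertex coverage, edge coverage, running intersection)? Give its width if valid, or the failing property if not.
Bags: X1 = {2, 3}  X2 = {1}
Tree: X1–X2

A tree decomposition must satisfy three properties: every vertex lies in some bag; for every edge, both endpoints lie together in some bag; and for every vertex, the bags containing it form a connected subtree. Here edge (3,1) lies in no bag, so the decomposition is invalid.

No — edge (3,1) lies in no bag.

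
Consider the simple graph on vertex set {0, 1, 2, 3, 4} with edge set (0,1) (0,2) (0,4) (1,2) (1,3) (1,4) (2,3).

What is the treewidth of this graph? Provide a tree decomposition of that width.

Treewidth 2.
Bags: B1 = {1, 2, 3}  B2 = {0, 1, 2}  B3 = {0, 1, 4}
Tree: B1–B2, B2–B3

Each bag holds 3 vertices, so the decomposition has width 2, which upper-bounds the treewidth. On the other hand G contains the 3-clique {0, 1, 2}. A clique must lie in a single bag of any decomposition, so no decomposition can have width below 2. Hence tw(G) = 2 exactly.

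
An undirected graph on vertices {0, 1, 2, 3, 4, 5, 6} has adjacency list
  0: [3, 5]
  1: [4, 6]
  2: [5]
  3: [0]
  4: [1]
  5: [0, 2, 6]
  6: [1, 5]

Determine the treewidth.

1

A width-1 tree decomposition is:
Bags: B1 = {0, 5}  B2 = {5, 6}  B3 = {1, 6}  B4 = {2, 5}  B5 = {1, 4}  B6 = {0, 3}
Tree: B1–B2, B2–B3, B2–B4, B3–B5, B1–B6
The largest bag has 2 vertices, giving width 1; this decomposition certifies tw(G) ≤ 1. Since G has at least one edge (e.g. 0–5), it is not an edgeless graph, so tw(G) ≥ 1. Hence tw(G) = 1 exactly.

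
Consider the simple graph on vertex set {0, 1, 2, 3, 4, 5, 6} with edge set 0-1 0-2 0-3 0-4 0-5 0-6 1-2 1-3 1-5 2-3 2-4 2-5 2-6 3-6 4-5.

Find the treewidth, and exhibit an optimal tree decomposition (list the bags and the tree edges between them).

The largest bag has 4 vertices, giving width 3; this decomposition certifies tw(G) ≤ 3. For the lower bound, the 4 vertices {0, 1, 2, 3} are pairwise adjacent, and any tree decomposition puts a clique entirely inside one bag — forcing width ≥ 3. Therefore the treewidth is 3.

Treewidth 3.
Bags: B1 = {0, 1, 2, 5}  B2 = {0, 1, 2, 3}  B3 = {0, 2, 3, 6}  B4 = {0, 2, 4, 5}
Tree: B1–B2, B2–B3, B1–B4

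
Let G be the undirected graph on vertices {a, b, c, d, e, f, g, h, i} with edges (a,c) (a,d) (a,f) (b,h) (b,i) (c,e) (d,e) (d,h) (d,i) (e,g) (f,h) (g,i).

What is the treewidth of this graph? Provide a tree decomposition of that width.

Every bag has size at most 4, so the width is 4 − 1 = 3 and tw(G) ≤ 3. For the lower bound: the 4 vertex sets {b,g,i}, {e}, {d}, {a,c,f,h} are disjoint, each induces a connected subgraph, and every pair is joined by at least one edge of G. Contracting each set to a single vertex therefore yields K_{4} as a minor, and since treewidth is minor-monotone, tw(G) ≥ tw(K_{4}) = 3. Hence tw(G) = 3 exactly.

Treewidth 3.
One such decomposition:
Bags: B1 = {b, e, g, i}  B2 = {b, d, e, i}  B3 = {b, d, e, h}  B4 = {c, d, e, h}  B5 = {a, c, d, h}  B6 = {a, c, f, h}
Tree: B1–B2, B2–B3, B3–B4, B4–B5, B5–B6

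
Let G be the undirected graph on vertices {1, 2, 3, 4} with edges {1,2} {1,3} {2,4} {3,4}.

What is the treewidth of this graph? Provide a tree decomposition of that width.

Treewidth 2.
One such decomposition:
Bags: B1 = {1, 2, 4}  B2 = {1, 3, 4}
Tree: B1–B2

The largest bag has 3 vertices, giving width 2; this decomposition certifies tw(G) ≤ 2. Since 4–2–1–3–4 is a cycle in G, G is not acyclic. Forests are exactly the graphs of treewidth ≤ 1, so tw(G) ≥ 2. Combining the bounds, tw(G) = 2.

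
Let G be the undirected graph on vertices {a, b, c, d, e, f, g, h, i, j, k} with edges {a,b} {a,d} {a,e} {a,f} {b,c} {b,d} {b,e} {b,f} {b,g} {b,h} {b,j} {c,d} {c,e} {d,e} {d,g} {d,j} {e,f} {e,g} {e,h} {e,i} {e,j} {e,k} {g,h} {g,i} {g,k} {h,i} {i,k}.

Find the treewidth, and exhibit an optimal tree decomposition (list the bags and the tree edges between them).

Treewidth 3.
Bags: B1 = {b, d, e, g}  B2 = {a, b, d, e}  B3 = {b, e, g, h}  B4 = {e, g, h, i}  B5 = {e, g, i, k}  B6 = {b, d, e, j}  B7 = {a, b, e, f}  B8 = {b, c, d, e}
Tree: B1–B2, B1–B3, B3–B4, B4–B5, B2–B6, B2–B7, B2–B8

The largest bag has 4 vertices, giving width 3; this decomposition certifies tw(G) ≤ 3. Conversely, {e, g, i, k} is a clique of size 4, and the vertices of any clique must share a bag in every tree decomposition; so some bag has ≥ 4 vertices and tw(G) ≥ 3. Therefore the treewidth is 3.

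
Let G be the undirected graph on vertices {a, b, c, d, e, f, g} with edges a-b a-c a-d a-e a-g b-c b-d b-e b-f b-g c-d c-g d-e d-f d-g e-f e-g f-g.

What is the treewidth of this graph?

4

A width-4 tree decomposition is:
Bags: B1 = {a, b, c, d, g}  B2 = {a, b, d, e, g}  B3 = {b, d, e, f, g}
Tree: B1–B2, B2–B3
Every bag has size at most 5, so the width is 5 − 1 = 4 and tw(G) ≤ 4. For the lower bound, the 5 vertices {b, d, e, f, g} are pairwise adjacent, and any tree decomposition puts a clique entirely inside one bag — forcing width ≥ 4. Therefore the treewidth is 4.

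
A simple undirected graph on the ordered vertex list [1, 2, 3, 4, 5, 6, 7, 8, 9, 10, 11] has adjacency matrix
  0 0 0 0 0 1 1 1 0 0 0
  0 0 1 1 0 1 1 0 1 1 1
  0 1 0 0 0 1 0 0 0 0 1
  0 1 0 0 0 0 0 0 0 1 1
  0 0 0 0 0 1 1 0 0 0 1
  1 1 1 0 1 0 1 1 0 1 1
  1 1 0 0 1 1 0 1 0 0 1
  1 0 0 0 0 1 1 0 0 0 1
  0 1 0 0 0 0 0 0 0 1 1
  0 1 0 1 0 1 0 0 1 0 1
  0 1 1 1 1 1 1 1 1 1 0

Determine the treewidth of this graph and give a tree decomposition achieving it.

Treewidth 3.
One such decomposition:
Bags: B1 = {6, 7, 8, 11}  B2 = {2, 6, 7, 11}  B3 = {2, 6, 10, 11}  B4 = {2, 4, 10, 11}  B5 = {5, 6, 7, 11}  B6 = {1, 6, 7, 8}  B7 = {2, 3, 6, 11}  B8 = {2, 9, 10, 11}
Tree: B1–B2, B2–B3, B3–B4, B1–B5, B1–B6, B2–B7, B3–B8

The largest bag has 4 vertices, giving width 3; this decomposition certifies tw(G) ≤ 3. For the lower bound, the 4 vertices {1, 6, 7, 8} are pairwise adjacent, and any tree decomposition puts a clique entirely inside one bag — forcing width ≥ 3. Combining the bounds, tw(G) = 3.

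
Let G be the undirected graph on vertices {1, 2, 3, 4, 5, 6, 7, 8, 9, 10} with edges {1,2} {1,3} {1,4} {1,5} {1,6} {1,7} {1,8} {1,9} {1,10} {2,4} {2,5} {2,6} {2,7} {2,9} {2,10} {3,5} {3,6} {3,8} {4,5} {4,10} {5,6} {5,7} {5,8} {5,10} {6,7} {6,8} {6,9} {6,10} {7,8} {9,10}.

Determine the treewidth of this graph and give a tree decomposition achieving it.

The largest bag has 5 vertices, giving width 4; this decomposition certifies tw(G) ≤ 4. On the other hand G contains the 5-clique {1, 2, 6, 9, 10}. A clique must lie in a single bag of any decomposition, so no decomposition can have width below 4. The upper and lower bounds meet at 4, so that is the treewidth.

Treewidth 4.
Bags: B1 = {1, 2, 5, 6, 7}  B2 = {1, 5, 6, 7, 8}  B3 = {1, 3, 5, 6, 8}  B4 = {1, 2, 5, 6, 10}  B5 = {1, 2, 6, 9, 10}  B6 = {1, 2, 4, 5, 10}
Tree: B1–B2, B2–B3, B1–B4, B4–B5, B4–B6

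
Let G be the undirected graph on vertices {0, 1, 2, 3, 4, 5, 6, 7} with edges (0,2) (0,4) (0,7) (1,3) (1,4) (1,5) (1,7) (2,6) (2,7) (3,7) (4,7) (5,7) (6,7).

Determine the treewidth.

2

A width-2 tree decomposition is:
Bags: B1 = {0, 2, 7}  B2 = {0, 4, 7}  B3 = {1, 4, 7}  B4 = {2, 6, 7}  B5 = {1, 5, 7}  B6 = {1, 3, 7}
Tree: B1–B2, B2–B3, B1–B4, B3–B5, B5–B6
Each bag holds 3 vertices, so the decomposition has width 2, which upper-bounds the treewidth. Conversely, {0, 2, 7} is a clique of size 3, and the vertices of any clique must share a bag in every tree decomposition; so some bag has ≥ 3 vertices and tw(G) ≥ 2. Combining the bounds, tw(G) = 2.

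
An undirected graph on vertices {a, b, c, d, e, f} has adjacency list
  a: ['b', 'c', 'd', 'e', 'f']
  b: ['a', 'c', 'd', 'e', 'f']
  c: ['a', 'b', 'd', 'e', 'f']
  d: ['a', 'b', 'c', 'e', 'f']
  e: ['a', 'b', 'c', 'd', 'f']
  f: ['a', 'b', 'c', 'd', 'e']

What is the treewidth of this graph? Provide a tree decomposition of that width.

A single bag containing all 6 vertices is trivially a valid decomposition of width 5. On the other hand G contains the 6-clique {a, b, c, d, e, f}. A clique must lie in a single bag of any decomposition, so no decomposition can have width below 5. Hence tw(G) = 5 exactly.

Treewidth 5.
One such decomposition:
Bags: B1 = {a, b, c, d, e, f}
Tree: (single bag)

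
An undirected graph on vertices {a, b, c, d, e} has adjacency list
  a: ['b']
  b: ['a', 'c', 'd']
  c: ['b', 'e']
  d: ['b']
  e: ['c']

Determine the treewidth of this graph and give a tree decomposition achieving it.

Treewidth 1.
One such decomposition:
Bags: B1 = {b, c}  B2 = {b, d}  B3 = {c, e}  B4 = {a, b}
Tree: B1–B2, B1–B3, B1–B4

The largest bag has 2 vertices, giving width 1; this decomposition certifies tw(G) ≤ 1. Any graph with an edge has treewidth ≥ 1, and G has the edge c–b. Therefore the treewidth is 1.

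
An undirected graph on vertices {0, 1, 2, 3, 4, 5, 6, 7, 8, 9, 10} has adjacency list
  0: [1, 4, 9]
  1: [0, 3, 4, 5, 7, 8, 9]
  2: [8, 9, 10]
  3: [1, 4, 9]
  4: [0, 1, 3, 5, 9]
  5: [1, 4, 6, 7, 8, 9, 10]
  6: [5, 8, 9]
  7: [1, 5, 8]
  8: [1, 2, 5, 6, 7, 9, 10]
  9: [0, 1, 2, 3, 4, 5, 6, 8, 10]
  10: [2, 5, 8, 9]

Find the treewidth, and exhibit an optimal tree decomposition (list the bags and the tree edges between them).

Treewidth 3.
One such decomposition:
Bags: B1 = {5, 8, 9, 10}  B2 = {1, 5, 8, 9}  B3 = {5, 6, 8, 9}  B4 = {1, 4, 5, 9}  B5 = {1, 3, 4, 9}  B6 = {1, 5, 7, 8}  B7 = {0, 1, 4, 9}  B8 = {2, 8, 9, 10}
Tree: B1–B2, B1–B3, B2–B4, B4–B5, B2–B6, B4–B7, B1–B8

The largest bag has 4 vertices, giving width 3; this decomposition certifies tw(G) ≤ 3. On the other hand G contains the 4-clique {1, 5, 8, 9}. A clique must lie in a single bag of any decomposition, so no decomposition can have width below 3. Hence tw(G) = 3 exactly.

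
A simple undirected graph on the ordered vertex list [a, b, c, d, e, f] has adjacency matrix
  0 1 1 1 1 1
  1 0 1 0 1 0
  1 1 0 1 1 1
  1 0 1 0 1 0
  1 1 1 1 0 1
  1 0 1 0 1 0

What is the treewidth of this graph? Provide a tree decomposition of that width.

Every bag has size at most 4, so the width is 4 − 1 = 3 and tw(G) ≤ 3. Conversely, {a, c, d, e} is a clique of size 4, and the vertices of any clique must share a bag in every tree decomposition; so some bag has ≥ 4 vertices and tw(G) ≥ 3. Therefore the treewidth is 3.

Treewidth 3.
Bags: B1 = {a, c, d, e}  B2 = {a, b, c, e}  B3 = {a, c, e, f}
Tree: B1–B2, B2–B3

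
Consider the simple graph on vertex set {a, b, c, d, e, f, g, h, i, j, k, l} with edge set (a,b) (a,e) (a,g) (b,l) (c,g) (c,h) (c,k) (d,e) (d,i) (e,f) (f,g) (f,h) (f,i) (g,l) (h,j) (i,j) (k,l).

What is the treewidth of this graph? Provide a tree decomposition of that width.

The largest bag has 4 vertices, giving width 3; this decomposition certifies tw(G) ≤ 3. For the lower bound: the 4 vertex sets {d,i,j}, {h}, {f}, {a,c,e,g} are disjoint, each induces a connected subgraph, and every pair is joined by at least one edge of G. Contracting each set to a single vertex therefore yields K_{4} as a minor, and since treewidth is minor-monotone, tw(G) ≥ tw(K_{4}) = 3. The upper and lower bounds meet at 3, so that is the treewidth.

Treewidth 3.
One optimal decomposition is:
Bags: B1 = {d, h, i, j}  B2 = {d, f, h, i}  B3 = {d, e, f, h}  B4 = {c, e, f, h}  B5 = {c, e, f, g}  B6 = {a, c, e, g}  B7 = {a, c, g, k}  B8 = {a, g, k, l}  B9 = {a, b, k, l}
Tree: B1–B2, B2–B3, B3–B4, B4–B5, B5–B6, B6–B7, B7–B8, B8–B9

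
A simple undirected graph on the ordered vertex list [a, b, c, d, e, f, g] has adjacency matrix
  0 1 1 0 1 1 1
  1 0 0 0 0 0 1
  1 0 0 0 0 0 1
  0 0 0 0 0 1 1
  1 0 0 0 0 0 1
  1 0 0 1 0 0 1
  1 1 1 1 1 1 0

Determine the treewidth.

2

A width-2 tree decomposition is:
Bags: B1 = {a, c, g}  B2 = {a, f, g}  B3 = {a, b, g}  B4 = {d, f, g}  B5 = {a, e, g}
Tree: B1–B2, B1–B3, B2–B4, B2–B5
Every bag has size at most 3, so the width is 3 − 1 = 2 and tw(G) ≤ 2. For the lower bound, the 3 vertices {d, f, g} are pairwise adjacent, and any tree decomposition puts a clique entirely inside one bag — forcing width ≥ 2. The upper and lower bounds meet at 2, so that is the treewidth.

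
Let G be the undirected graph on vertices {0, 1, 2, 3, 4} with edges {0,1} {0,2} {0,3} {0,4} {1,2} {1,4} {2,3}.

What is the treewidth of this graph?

2

A width-2 tree decomposition is:
Bags: B1 = {0, 2, 3}  B2 = {0, 1, 2}  B3 = {0, 1, 4}
Tree: B1–B2, B2–B3
The largest bag has 3 vertices, giving width 2; this decomposition certifies tw(G) ≤ 2. On the other hand G contains the 3-clique {0, 1, 2}. A clique must lie in a single bag of any decomposition, so no decomposition can have width below 2. The upper and lower bounds meet at 2, so that is the treewidth.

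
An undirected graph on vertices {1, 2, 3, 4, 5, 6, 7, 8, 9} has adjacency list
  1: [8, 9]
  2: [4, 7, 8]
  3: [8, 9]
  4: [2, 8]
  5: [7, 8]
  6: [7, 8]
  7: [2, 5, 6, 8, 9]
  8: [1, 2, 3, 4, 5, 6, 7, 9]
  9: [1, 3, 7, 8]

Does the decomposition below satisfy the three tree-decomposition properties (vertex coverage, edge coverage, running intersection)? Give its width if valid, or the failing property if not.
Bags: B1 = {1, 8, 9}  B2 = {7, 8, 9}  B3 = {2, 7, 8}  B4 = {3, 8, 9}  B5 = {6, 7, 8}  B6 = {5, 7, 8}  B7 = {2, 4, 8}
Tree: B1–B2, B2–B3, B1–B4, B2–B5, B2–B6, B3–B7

Yes; width 2.

Checking the three conditions: (i) the bags cover all of {1, 2, 3, 4, 5, 6, 7, 8, 9}; (ii) for each edge, some bag contains both endpoints; (iii) the bags containing any fixed vertex form a subtree. All hold, so the decomposition is valid with width 3 − 1 = 2.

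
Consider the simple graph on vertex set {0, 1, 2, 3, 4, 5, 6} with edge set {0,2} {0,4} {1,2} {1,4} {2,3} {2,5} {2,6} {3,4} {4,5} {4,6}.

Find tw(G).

2

A width-2 tree decomposition is:
Bags: B1 = {2, 3, 4}  B2 = {2, 4, 5}  B3 = {1, 2, 4}  B4 = {0, 2, 4}  B5 = {2, 4, 6}
Tree: B1–B2, B2–B3, B3–B4, B4–B5
Each bag holds 3 vertices, so the decomposition has width 2, which upper-bounds the treewidth. For the lower bound, G contains the cycle 4–3–2–5–4, so G is not a forest; only forests have treewidth ≤ 1, hence tw(G) ≥ 2. Therefore the treewidth is 2.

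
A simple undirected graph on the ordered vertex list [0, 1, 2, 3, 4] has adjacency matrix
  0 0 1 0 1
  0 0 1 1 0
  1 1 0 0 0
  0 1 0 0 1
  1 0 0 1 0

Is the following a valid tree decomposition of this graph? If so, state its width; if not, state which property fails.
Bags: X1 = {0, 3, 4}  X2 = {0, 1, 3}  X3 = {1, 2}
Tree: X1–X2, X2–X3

No — edge (0,2) lies in no bag.

A tree decomposition must satisfy three properties: every vertex lies in some bag; for every edge, both endpoints lie together in some bag; and for every vertex, the bags containing it form a connected subtree. Here edge (0,2) lies in no bag, so the decomposition is invalid.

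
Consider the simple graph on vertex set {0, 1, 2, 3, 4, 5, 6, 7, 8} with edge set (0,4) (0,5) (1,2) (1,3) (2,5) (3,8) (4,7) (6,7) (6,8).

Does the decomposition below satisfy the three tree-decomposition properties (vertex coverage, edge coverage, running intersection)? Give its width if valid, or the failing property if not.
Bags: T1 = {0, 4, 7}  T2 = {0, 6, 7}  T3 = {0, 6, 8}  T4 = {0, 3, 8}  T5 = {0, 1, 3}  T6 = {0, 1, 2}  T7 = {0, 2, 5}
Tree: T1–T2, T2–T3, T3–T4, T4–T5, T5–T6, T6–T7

Yes; width 2.

Checking the three conditions: (i) the bags cover all of {0, 1, 2, 3, 4, 5, 6, 7, 8}; (ii) for each edge, some bag contains both endpoints; (iii) the bags containing any fixed vertex form a subtree. All hold, so the decomposition is valid with width 3 − 1 = 2.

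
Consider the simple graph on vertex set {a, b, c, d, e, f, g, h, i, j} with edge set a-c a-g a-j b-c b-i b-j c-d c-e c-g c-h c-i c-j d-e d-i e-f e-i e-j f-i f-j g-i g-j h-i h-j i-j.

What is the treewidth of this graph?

3

A width-3 tree decomposition is:
Bags: B1 = {c, h, i, j}  B2 = {b, c, i, j}  B3 = {c, g, i, j}  B4 = {a, c, g, j}  B5 = {c, e, i, j}  B6 = {c, d, e, i}  B7 = {e, f, i, j}
Tree: B1–B2, B2–B3, B3–B4, B3–B5, B5–B6, B5–B7
Each bag holds 4 vertices, so the decomposition has width 3, which upper-bounds the treewidth. For the lower bound, the 4 vertices {a, c, g, j} are pairwise adjacent, and any tree decomposition puts a clique entirely inside one bag — forcing width ≥ 3. Therefore the treewidth is 3.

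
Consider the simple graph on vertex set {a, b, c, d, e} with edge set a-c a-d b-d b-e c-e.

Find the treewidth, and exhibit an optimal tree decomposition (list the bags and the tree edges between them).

Every bag has size at most 3, so the width is 3 − 1 = 2 and tw(G) ≤ 2. Since d–b–e–c–a–d is a cycle in G, G is not acyclic. Forests are exactly the graphs of treewidth ≤ 1, so tw(G) ≥ 2. Hence tw(G) = 2 exactly.

Treewidth 2.
Bags: B1 = {b, d, e}  B2 = {c, d, e}  B3 = {a, c, d}
Tree: B1–B2, B2–B3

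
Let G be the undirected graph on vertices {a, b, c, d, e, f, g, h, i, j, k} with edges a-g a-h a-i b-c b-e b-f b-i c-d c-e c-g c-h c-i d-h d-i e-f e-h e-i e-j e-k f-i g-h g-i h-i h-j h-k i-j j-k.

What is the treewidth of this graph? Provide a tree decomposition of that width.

Treewidth 3.
Bags: B1 = {c, e, h, i}  B2 = {b, c, e, i}  B3 = {e, h, i, j}  B4 = {b, e, f, i}  B5 = {c, g, h, i}  B6 = {c, d, h, i}  B7 = {a, g, h, i}  B8 = {e, h, j, k}
Tree: B1–B2, B1–B3, B2–B4, B1–B5, B5–B6, B5–B7, B3–B8

The largest bag has 4 vertices, giving width 3; this decomposition certifies tw(G) ≤ 3. For the lower bound, the 4 vertices {e, h, j, k} are pairwise adjacent, and any tree decomposition puts a clique entirely inside one bag — forcing width ≥ 3. Hence tw(G) = 3 exactly.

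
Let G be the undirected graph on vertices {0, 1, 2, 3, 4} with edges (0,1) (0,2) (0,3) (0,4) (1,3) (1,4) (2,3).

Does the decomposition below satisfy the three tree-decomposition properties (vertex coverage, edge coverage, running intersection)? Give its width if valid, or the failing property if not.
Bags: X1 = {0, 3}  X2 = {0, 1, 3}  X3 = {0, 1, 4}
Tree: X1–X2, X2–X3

No — vertex 2 appears in no bag.

A tree decomposition must satisfy three properties: every vertex lies in some bag; for every edge, both endpoints lie together in some bag; and for every vertex, the bags containing it form a connected subtree. Here vertex 2 appears in no bag, so the decomposition is invalid.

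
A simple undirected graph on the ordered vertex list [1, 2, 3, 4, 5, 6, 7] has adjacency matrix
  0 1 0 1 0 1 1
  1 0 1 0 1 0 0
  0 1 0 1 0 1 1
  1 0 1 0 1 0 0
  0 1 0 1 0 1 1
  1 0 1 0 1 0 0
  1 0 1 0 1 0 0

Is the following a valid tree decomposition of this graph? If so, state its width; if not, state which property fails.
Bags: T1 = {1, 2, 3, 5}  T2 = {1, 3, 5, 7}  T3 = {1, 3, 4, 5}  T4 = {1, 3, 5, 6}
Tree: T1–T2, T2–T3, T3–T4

Checking the three conditions: (i) the bags cover all of {1, 2, 3, 4, 5, 6, 7}; (ii) for each edge, some bag contains both endpoints; (iii) the bags containing any fixed vertex form a subtree. All hold, so the decomposition is valid with width 4 − 1 = 3.

Yes; width 3.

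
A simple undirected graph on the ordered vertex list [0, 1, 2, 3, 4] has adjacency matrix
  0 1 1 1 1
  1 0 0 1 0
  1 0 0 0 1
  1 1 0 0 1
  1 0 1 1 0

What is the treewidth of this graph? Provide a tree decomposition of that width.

Treewidth 2.
One optimal decomposition is:
Bags: B1 = {0, 3, 4}  B2 = {0, 1, 3}  B3 = {0, 2, 4}
Tree: B1–B2, B1–B3

Each bag holds 3 vertices, so the decomposition has width 2, which upper-bounds the treewidth. For the lower bound, the 3 vertices {0, 2, 4} are pairwise adjacent, and any tree decomposition puts a clique entirely inside one bag — forcing width ≥ 2. The upper and lower bounds meet at 2, so that is the treewidth.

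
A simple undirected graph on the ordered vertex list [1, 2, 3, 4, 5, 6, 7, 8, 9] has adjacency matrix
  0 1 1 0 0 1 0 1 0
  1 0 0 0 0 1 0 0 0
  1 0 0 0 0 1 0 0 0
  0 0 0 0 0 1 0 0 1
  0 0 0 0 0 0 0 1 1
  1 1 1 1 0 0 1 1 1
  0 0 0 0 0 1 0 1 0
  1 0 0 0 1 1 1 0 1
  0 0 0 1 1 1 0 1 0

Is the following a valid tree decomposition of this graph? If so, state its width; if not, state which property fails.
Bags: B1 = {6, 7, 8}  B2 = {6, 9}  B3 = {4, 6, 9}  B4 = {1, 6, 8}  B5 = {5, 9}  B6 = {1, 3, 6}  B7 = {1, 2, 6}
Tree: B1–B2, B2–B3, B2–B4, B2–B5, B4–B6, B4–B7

A tree decomposition must satisfy three properties: every vertex lies in some bag; for every edge, both endpoints lie together in some bag; and for every vertex, the bags containing it form a connected subtree. Here edge (8,9) lies in no bag, so the decomposition is invalid.

No — edge (8,9) lies in no bag.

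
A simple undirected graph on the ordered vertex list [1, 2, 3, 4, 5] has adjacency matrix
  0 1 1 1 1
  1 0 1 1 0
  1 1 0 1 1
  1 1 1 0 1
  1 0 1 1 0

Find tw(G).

3

A width-3 tree decomposition is:
Bags: B1 = {1, 2, 3, 4}  B2 = {1, 3, 4, 5}
Tree: B1–B2
Every bag has size at most 4, so the width is 4 − 1 = 3 and tw(G) ≤ 3. Conversely, {1, 2, 3, 4} is a clique of size 4, and the vertices of any clique must share a bag in every tree decomposition; so some bag has ≥ 4 vertices and tw(G) ≥ 3. Combining the bounds, tw(G) = 3.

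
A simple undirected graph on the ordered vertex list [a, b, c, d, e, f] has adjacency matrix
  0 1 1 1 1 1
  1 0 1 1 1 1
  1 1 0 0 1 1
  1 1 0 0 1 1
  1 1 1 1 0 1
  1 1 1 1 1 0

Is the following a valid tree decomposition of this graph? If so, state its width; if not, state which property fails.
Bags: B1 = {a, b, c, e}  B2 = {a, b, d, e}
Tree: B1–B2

No — vertex f appears in no bag.

A tree decomposition must satisfy three properties: every vertex lies in some bag; for every edge, both endpoints lie together in some bag; and for every vertex, the bags containing it form a connected subtree. Here vertex f appears in no bag, so the decomposition is invalid.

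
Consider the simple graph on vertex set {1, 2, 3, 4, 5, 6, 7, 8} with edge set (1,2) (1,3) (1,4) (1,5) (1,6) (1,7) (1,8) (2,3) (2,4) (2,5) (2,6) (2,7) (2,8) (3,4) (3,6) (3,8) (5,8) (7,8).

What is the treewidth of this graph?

3

A width-3 tree decomposition is:
Bags: B1 = {1, 2, 3, 8}  B2 = {1, 2, 7, 8}  B3 = {1, 2, 3, 6}  B4 = {1, 2, 3, 4}  B5 = {1, 2, 5, 8}
Tree: B1–B2, B1–B3, B1–B4, B1–B5
Each bag holds 4 vertices, so the decomposition has width 3, which upper-bounds the treewidth. For the lower bound, the 4 vertices {1, 2, 3, 8} are pairwise adjacent, and any tree decomposition puts a clique entirely inside one bag — forcing width ≥ 3. The upper and lower bounds meet at 3, so that is the treewidth.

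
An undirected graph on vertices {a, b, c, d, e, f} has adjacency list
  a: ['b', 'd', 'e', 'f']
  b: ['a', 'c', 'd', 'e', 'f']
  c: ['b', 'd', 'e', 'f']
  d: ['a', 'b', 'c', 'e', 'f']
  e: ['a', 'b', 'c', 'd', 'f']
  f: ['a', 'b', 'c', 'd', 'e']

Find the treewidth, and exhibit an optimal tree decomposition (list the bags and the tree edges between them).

Every bag has size at most 5, so the width is 5 − 1 = 4 and tw(G) ≤ 4. On the other hand G contains the 5-clique {b, c, d, e, f}. A clique must lie in a single bag of any decomposition, so no decomposition can have width below 4. The upper and lower bounds meet at 4, so that is the treewidth.

Treewidth 4.
One optimal decomposition is:
Bags: B1 = {a, b, d, e, f}  B2 = {b, c, d, e, f}
Tree: B1–B2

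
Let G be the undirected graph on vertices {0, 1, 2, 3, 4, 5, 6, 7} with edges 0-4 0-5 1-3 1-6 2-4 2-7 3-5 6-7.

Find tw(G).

2

A width-2 tree decomposition is:
Bags: B1 = {2, 4, 7}  B2 = {0, 4, 7}  B3 = {0, 5, 7}  B4 = {3, 5, 7}  B5 = {1, 3, 7}  B6 = {1, 6, 7}
Tree: B1–B2, B2–B3, B3–B4, B4–B5, B5–B6
Every bag has size at most 3, so the width is 3 − 1 = 2 and tw(G) ≤ 2. The edges 7–2–4–0–5–3–1–6–7 form a cycle, so G is not a tree and its treewidth is at least 2. Therefore the treewidth is 2.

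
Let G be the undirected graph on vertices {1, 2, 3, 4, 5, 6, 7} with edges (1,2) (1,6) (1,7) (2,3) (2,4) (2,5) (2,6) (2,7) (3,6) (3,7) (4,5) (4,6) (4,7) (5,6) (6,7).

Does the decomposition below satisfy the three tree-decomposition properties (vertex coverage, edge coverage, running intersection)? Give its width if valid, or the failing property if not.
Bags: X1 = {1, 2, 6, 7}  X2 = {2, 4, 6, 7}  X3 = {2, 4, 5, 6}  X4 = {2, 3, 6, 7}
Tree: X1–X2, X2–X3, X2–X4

Vertex coverage: the bags together contain {1, 2, 3, 4, 5, 6, 7}, the full vertex set. Edge coverage: each edge of G has both endpoints in at least one bag. Running intersection: for every vertex, the bags containing it form a connected subtree. All three properties hold, so this is a valid tree decomposition of width max|bag| − 1 = 3, and hence tw(G) ≤ 3.

Yes; width 3.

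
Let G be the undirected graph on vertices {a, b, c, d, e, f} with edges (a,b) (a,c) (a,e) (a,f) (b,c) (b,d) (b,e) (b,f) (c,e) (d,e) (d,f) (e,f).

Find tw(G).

3

A width-3 tree decomposition is:
Bags: B1 = {a, b, e, f}  B2 = {a, b, c, e}  B3 = {b, d, e, f}
Tree: B1–B2, B1–B3
Each bag holds 4 vertices, so the decomposition has width 3, which upper-bounds the treewidth. Conversely, {a, b, c, e} is a clique of size 4, and the vertices of any clique must share a bag in every tree decomposition; so some bag has ≥ 4 vertices and tw(G) ≥ 3. Therefore the treewidth is 3.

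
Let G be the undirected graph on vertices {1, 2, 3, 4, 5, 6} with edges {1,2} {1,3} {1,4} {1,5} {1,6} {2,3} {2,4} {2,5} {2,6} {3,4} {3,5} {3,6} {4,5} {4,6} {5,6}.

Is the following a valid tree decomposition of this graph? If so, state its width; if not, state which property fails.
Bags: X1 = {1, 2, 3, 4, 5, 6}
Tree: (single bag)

Every vertex of G appears in some bag (union = {1, 2, 3, 4, 5, 6}); every edge is covered by a bag; and for each vertex v the set of bags containing v is connected in the bag tree. The decomposition is therefore valid. The largest bag has 6 vertices, so the width is 5.

Yes; width 5.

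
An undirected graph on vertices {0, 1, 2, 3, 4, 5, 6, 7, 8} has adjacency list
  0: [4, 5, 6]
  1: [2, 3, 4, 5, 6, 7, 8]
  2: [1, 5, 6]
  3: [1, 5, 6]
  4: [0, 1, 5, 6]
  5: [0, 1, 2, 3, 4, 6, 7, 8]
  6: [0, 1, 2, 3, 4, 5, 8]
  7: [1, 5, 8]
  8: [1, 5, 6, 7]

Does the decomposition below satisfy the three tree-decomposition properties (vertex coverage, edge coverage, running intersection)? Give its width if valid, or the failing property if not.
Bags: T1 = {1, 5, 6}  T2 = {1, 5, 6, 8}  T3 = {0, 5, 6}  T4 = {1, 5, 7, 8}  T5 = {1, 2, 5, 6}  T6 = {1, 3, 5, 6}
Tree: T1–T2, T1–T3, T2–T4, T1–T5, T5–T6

A tree decomposition must satisfy three properties: every vertex lies in some bag; for every edge, both endpoints lie together in some bag; and for every vertex, the bags containing it form a connected subtree. Here vertex 4 appears in no bag, so the decomposition is invalid.

No — vertex 4 appears in no bag.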